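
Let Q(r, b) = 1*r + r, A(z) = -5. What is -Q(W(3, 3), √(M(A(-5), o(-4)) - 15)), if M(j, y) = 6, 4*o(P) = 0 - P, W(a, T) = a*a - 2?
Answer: -14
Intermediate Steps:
W(a, T) = -2 + a² (W(a, T) = a² - 2 = -2 + a²)
o(P) = -P/4 (o(P) = (0 - P)/4 = (-P)/4 = -P/4)
Q(r, b) = 2*r (Q(r, b) = r + r = 2*r)
-Q(W(3, 3), √(M(A(-5), o(-4)) - 15)) = -2*(-2 + 3²) = -2*(-2 + 9) = -2*7 = -1*14 = -14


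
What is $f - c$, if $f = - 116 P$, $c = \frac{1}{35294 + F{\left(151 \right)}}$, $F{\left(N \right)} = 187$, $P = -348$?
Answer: $\frac{1432297007}{35481} \approx 40368.0$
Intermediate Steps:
$c = \frac{1}{35481}$ ($c = \frac{1}{35294 + 187} = \frac{1}{35481} \approx 2.8184 \cdot 10^{-5}$)
$f = 40368$ ($f = \left(-116\right) \left(-348\right) = 40368$)
$f - c = 40368 - \frac{1}{35481} = \frac{1432297007}{35481}$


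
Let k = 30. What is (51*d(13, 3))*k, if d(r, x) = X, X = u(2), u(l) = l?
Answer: 3060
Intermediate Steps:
X = 2
d(r, x) = 2
(51*d(13, 3))*k = (51*2)*30 = 102*30 = 3060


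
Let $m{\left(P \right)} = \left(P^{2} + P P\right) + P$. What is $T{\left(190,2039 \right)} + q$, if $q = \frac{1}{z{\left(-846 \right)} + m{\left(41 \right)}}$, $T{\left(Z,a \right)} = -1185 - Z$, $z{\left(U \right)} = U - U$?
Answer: $- \frac{4679124}{3403} \approx -1375.0$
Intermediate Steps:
$m{\left(P \right)} = P + 2 P^{2}$ ($m{\left(P \right)} = \left(P^{2} + P^{2}\right) + P = 2 P^{2} + P = P + 2 P^{2}$)
$z{\left(U \right)} = 0$
$q = \frac{1}{3403}$ ($q = \frac{1}{0 + 41 \left(1 + 2 \cdot 41\right)} = \frac{1}{0 + 41 \left(1 + 82\right)} = \frac{1}{0 + 41 \cdot 83} = \frac{1}{0 + 3403} = \frac{1}{3403} \approx 0.00029386$)
$T{\left(190,2039 \right)} + q = \left(-1185 - 190\right) + \frac{1}{3403} = -1375 + \frac{1}{3403} = - \frac{4679124}{3403}$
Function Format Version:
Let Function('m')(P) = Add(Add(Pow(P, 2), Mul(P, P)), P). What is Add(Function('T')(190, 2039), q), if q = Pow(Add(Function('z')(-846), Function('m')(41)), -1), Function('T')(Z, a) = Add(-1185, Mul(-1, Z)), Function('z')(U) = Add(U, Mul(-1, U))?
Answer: Rational(-4679124, 3403) ≈ -1375.0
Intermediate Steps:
Function('m')(P) = Add(P, Mul(2, Pow(P, 2))) (Function('m')(P) = Add(Add(Pow(P, 2), Pow(P, 2)), P) = Add(Mul(2, Pow(P, 2)), P) = Add(P, Mul(2, Pow(P, 2))))
Function('z')(U) = 0
q = Rational(1, 3403) (q = Pow(Add(0, Mul(41, Add(1, Mul(2, 41)))), -1) = Pow(Add(0, Mul(41, Add(1, 82))), -1) = Pow(Add(0, Mul(41, 83)), -1) = Pow(Add(0, 3403), -1) = Pow(3403, -1) = Rational(1, 3403) ≈ 0.00029386)
Add(Function('T')(190, 2039), q) = Add(Add(-1185, Mul(-1, 190)), Rational(1, 3403)) = Add(Add(-1185, -190), Rational(1, 3403)) = Add(-1375, Rational(1, 3403)) = Rational(-4679124, 3403)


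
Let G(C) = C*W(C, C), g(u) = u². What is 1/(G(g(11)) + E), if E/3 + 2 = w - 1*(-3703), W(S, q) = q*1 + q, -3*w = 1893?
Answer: 1/38492 ≈ 2.5979e-5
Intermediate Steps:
w = -631 (w = -⅓*1893 = -631)
W(S, q) = 2*q (W(S, q) = q + q = 2*q)
E = 9210 (E = -6 + 3*(-631 - 1*(-3703)) = -6 + 3*(-631 + 3703) = -6 + 3*3072 = -6 + 9216 = 9210)
G(C) = 2*C² (G(C) = C*(2*C) = 2*C²)
1/(G(g(11)) + E) = 1/(2*(11²)² + 9210) = 1/(2*121² + 9210) = 1/(2*14641 + 9210) = 1/(29282 + 9210) = 1/38492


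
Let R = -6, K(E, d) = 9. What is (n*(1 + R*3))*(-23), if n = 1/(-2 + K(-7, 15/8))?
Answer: 391/7 ≈ 55.857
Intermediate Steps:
n = ⅐ (n = 1/(-2 + 9) = 1/7 = ⅐ ≈ 0.14286)
(n*(1 + R*3))*(-23) = ((1 - 6*3)/7)*(-23) = ((1 - 18)/7)*(-23) = ((⅐)*(-17))*(-23) = -17/7*(-23) = 391/7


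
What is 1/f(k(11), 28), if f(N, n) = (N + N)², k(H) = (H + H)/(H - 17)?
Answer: 9/484 ≈ 0.018595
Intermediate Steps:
k(H) = 2*H/(-17 + H) (k(H) = (2*H)/(-17 + H) = 2*H/(-17 + H))
f(N, n) = 4*N² (f(N, n) = (2*N)² = 4*N²)
1/f(k(11), 28) = 1/(4*(2*11/(-17 + 11))²) = 1/(4*(2*11/(-6))²) = 1/(4*(2*11*(-⅙))²) = 1/(4*(-11/3)²) = 1/(4*(121/9)) = 1/(484/9) = 9/484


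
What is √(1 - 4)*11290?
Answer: 11290*I*√3 ≈ 19555.0*I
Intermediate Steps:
√(1 - 4)*11290 = √(-3)*11290 = (I*√3)*11290 = 11290*I*√3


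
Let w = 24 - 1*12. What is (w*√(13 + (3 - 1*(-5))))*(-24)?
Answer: -288*√21 ≈ -1319.8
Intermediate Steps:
w = 12 (w = 24 - 12 = 12)
(w*√(13 + (3 - 1*(-5))))*(-24) = (12*√(13 + (3 - 1*(-5))))*(-24) = (12*√(13 + (3 + 5)))*(-24) = (12*√(13 + 8))*(-24) = (12*√21)*(-24) = -288*√21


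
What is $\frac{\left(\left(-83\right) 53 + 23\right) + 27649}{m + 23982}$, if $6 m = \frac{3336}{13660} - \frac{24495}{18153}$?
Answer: $\frac{169735451310}{174905011367} \approx 0.97044$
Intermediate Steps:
$m = - \frac{22836941}{123984990}$ ($m = \frac{\frac{3336}{13660} - \frac{24495}{18153}}{6} = \frac{3336 \cdot \frac{1}{13660} - \frac{8165}{6051}}{6} = \frac{\frac{834}{3415} - \frac{8165}{6051}}{6} = \frac{1}{6} \left(- \frac{22836941}{20664165}\right) = - \frac{22836941}{123984990} \approx -0.18419$)
$\frac{\left(\left(-83\right) 53 + 23\right) + 27649}{m + 23982} = \frac{\left(\left(-83\right) 53 + 23\right) + 27649}{- \frac{22836941}{123984990} + 23982} = \frac{\left(-4399 + 23\right) + 27649}{\frac{2973385193239}{123984990}} = \left(-4376 + 27649\right) \frac{123984990}{2973385193239} = 23273 \cdot \frac{123984990}{2973385193239} = \frac{169735451310}{174905011367}$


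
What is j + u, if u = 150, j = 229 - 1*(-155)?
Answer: 534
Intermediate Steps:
j = 384 (j = 229 + 155 = 384)
j + u = 384 + 150 = 534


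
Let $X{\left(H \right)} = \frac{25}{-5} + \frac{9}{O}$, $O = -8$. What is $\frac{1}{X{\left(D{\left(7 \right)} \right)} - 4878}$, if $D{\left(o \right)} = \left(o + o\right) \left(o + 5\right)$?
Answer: $- \frac{8}{39073} \approx -0.00020474$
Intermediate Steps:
$D{\left(o \right)} = 2 o \left(5 + o\right)$
$X{\left(H \right)} = - \frac{49}{8}$ ($X{\left(H \right)} = \frac{25}{-5} + \frac{9}{-8} = 25 \left(- \frac{1}{5}\right) + 9 \left(- \frac{1}{8}\right) = -5 - \frac{9}{8} = - \frac{49}{8}$)
$\frac{1}{X{\left(D{\left(7 \right)} \right)} - 4878} = \frac{1}{- \frac{49}{8} - 4878} = \frac{1}{- \frac{39073}{8}} = - \frac{8}{39073}$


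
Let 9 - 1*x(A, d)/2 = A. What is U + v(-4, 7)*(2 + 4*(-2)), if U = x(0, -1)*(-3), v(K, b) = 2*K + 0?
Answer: -6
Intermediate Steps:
x(A, d) = 18 - 2*A
v(K, b) = 2*K
U = -54 (U = (18 - 2*0)*(-3) = (18 + 0)*(-3) = 18*(-3) = -54)
U + v(-4, 7)*(2 + 4*(-2)) = -54 + (2*(-4))*(2 + 4*(-2)) = -54 - 8*(2 - 8) = -54 - 8*(-6) = -54 + 48 = -6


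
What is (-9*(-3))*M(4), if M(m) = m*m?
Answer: 432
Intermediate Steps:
M(m) = m²
(-9*(-3))*M(4) = -9*(-3)*4² = 27*16 = 432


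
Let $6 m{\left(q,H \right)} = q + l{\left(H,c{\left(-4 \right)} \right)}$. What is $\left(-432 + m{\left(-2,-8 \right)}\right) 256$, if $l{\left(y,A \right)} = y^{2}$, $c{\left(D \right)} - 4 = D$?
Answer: $- \frac{323840}{3} \approx -1.0795 \cdot 10^{5}$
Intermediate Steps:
$c{\left(D \right)} = 4 + D$
$m{\left(q,H \right)} = \frac{q}{6} + \frac{H^{2}}{6}$ ($m{\left(q,H \right)} = \frac{q + H^{2}}{6} = \frac{q}{6} + \frac{H^{2}}{6}$)
$\left(-432 + m{\left(-2,-8 \right)}\right) 256 = \left(-432 + \left(\frac{1}{6} \left(-2\right) + \frac{\left(-8\right)^{2}}{6}\right)\right) 256 = \left(-432 + \left(- \frac{1}{3} + \frac{1}{6} \cdot 64\right)\right) 256 = \left(-432 + \left(- \frac{1}{3} + \frac{32}{3}\right)\right) 256 = \left(-432 + \frac{31}{3}\right) 256 = \left(- \frac{1265}{3}\right) 256 = - \frac{323840}{3}$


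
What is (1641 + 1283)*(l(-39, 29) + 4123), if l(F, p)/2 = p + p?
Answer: 12394836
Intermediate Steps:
l(F, p) = 4*p (l(F, p) = 2*(p + p) = 2*(2*p) = 4*p)
(1641 + 1283)*(l(-39, 29) + 4123) = (1641 + 1283)*(4*29 + 4123) = 2924*(116 + 4123) = 2924*4239 = 12394836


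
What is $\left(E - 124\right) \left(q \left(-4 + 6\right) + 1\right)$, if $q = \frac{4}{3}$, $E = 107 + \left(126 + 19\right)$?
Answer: $\frac{1408}{3} \approx 469.33$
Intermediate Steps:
$E = 252$ ($E = 107 + 145 = 252$)
$q = \frac{4}{3}$ ($q = 4 \cdot \frac{1}{3} = \frac{4}{3} \approx 1.3333$)
$\left(E - 124\right) \left(q \left(-4 + 6\right) + 1\right) = \left(252 - 124\right) \left(\frac{4 \left(-4 + 6\right)}{3} + 1\right) = 128 \left(\frac{4}{3} \cdot 2 + 1\right) = 128 \left(\frac{8}{3} + 1\right) = 128 \cdot \frac{11}{3} = \frac{1408}{3}$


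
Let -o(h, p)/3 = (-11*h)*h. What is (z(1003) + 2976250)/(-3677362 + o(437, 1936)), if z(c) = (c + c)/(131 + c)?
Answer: 1687534753/1488156705 ≈ 1.1340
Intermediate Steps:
o(h, p) = 33*h**2 (o(h, p) = -3*(-11*h)*h = -(-33)*h**2 = 33*h**2)
z(c) = 2*c/(131 + c) (z(c) = (2*c)/(131 + c) = 2*c/(131 + c))
(z(1003) + 2976250)/(-3677362 + o(437, 1936)) = (2*1003/(131 + 1003) + 2976250)/(-3677362 + 33*437**2) = (2*1003/1134 + 2976250)/(-3677362 + 33*190969) = (2*1003*(1/1134) + 2976250)/(-3677362 + 6301977) = (1003/567 + 2976250)/2624615 = (1687534753/567)*(1/2624615) = 1687534753/1488156705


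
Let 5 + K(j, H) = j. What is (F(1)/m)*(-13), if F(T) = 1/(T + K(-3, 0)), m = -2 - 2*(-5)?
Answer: 13/56 ≈ 0.23214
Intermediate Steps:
m = 8 (m = -2 + 10 = 8)
K(j, H) = -5 + j
F(T) = 1/(-8 + T) (F(T) = 1/(T + (-5 - 3)) = 1/(T - 8) = 1/(-8 + T))
(F(1)/m)*(-13) = (1/(8*(-8 + 1)))*(-13) = ((⅛)/(-7))*(-13) = ((⅛)*(-⅐))*(-13) = -1/56*(-13) = 13/56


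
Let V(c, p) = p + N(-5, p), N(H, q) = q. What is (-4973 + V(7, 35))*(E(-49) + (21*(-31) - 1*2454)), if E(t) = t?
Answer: 15464062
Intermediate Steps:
V(c, p) = 2*p (V(c, p) = p + p = 2*p)
(-4973 + V(7, 35))*(E(-49) + (21*(-31) - 1*2454)) = (-4973 + 2*35)*(-49 + (21*(-31) - 1*2454)) = (-4973 + 70)*(-49 + (-651 - 2454)) = -4903*(-49 - 3105) = -4903*(-3154) = 15464062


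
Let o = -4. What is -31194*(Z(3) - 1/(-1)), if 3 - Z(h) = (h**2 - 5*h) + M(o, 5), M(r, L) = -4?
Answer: -436716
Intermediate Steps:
Z(h) = 7 - h**2 + 5*h (Z(h) = 3 - ((h**2 - 5*h) - 4) = 3 - (-4 + h**2 - 5*h) = 3 + (4 - h**2 + 5*h) = 7 - h**2 + 5*h)
-31194*(Z(3) - 1/(-1)) = -31194*((7 - 1*3**2 + 5*3) - 1/(-1)) = -31194*((7 - 1*9 + 15) - 1*(-1)) = -31194*((7 - 9 + 15) + 1) = -31194*(13 + 1) = -31194*14 = -436716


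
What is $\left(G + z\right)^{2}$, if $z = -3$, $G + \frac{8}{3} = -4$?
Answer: $\frac{841}{9} \approx 93.444$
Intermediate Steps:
$G = - \frac{20}{3}$ ($G = - \frac{8}{3} - 4 = - \frac{20}{3} \approx -6.6667$)
$\left(G + z\right)^{2} = \left(- \frac{20}{3} - 3\right)^{2} = \left(- \frac{29}{3}\right)^{2} = \frac{841}{9}$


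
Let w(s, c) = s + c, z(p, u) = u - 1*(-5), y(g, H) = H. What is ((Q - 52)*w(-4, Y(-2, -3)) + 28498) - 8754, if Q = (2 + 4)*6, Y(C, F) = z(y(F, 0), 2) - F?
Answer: 19648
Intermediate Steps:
z(p, u) = 5 + u (z(p, u) = u + 5 = 5 + u)
Y(C, F) = 7 - F (Y(C, F) = (5 + 2) - F = 7 - F)
w(s, c) = c + s
Q = 36 (Q = 6*6 = 36)
((Q - 52)*w(-4, Y(-2, -3)) + 28498) - 8754 = ((36 - 52)*((7 - 1*(-3)) - 4) + 28498) - 8754 = (-16*((7 + 3) - 4) + 28498) - 8754 = (-16*(10 - 4) + 28498) - 8754 = (-16*6 + 28498) - 8754 = (-96 + 28498) - 8754 = 28402 - 8754 = 19648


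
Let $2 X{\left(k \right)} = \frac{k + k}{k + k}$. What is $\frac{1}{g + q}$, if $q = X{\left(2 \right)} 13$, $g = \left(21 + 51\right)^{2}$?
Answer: $\frac{2}{10381} \approx 0.00019266$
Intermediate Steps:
$g = 5184$ ($g = 72^{2} = 5184$)
$X{\left(k \right)} = \frac{1}{2}$ ($X{\left(k \right)} = \frac{\left(k + k\right) \frac{1}{k + k}}{2} = \frac{2 k \frac{1}{2 k}}{2} = \frac{1}{2} \cdot 1 = \frac{1}{2}$)
$q = \frac{13}{2}$ ($q = \frac{1}{2} \cdot 13 = \frac{13}{2} \approx 6.5$)
$\frac{1}{g + q} = \frac{1}{5184 + \frac{13}{2}} = \frac{1}{\frac{10381}{2}} = \frac{2}{10381}$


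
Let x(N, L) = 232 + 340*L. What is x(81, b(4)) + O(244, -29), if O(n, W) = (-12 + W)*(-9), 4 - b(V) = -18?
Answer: 8081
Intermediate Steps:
b(V) = 22 (b(V) = 4 - 1*(-18) = 4 + 18 = 22)
O(n, W) = 108 - 9*W
x(81, b(4)) + O(244, -29) = (232 + 340*22) + (108 - 9*(-29)) = (232 + 7480) + (108 + 261) = 7712 + 369 = 8081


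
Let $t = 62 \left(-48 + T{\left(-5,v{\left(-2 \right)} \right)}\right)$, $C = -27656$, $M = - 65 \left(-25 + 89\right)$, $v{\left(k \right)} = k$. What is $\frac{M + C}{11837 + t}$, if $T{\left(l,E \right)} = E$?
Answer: $- \frac{31816}{8737} \approx -3.6415$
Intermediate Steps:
$M = -4160$ ($M = \left(-65\right) 64 = -4160$)
$t = -3100$ ($t = 62 \left(-48 - 2\right) = 62 \left(-50\right) = -3100$)
$\frac{M + C}{11837 + t} = \frac{-4160 - 27656}{11837 - 3100} = - \frac{31816}{8737}$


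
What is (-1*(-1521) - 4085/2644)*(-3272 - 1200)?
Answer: -4491496802/661 ≈ -6.7950e+6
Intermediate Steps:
(-1*(-1521) - 4085/2644)*(-3272 - 1200) = (1521 - 4085*1/2644)*(-4472) = (1521 - 4085/2644)*(-4472) = (4017439/2644)*(-4472) = -4491496802/661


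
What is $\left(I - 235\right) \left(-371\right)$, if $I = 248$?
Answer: $-4823$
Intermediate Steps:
$\left(I - 235\right) \left(-371\right) = \left(248 - 235\right) \left(-371\right) = 13 \left(-371\right) = -4823$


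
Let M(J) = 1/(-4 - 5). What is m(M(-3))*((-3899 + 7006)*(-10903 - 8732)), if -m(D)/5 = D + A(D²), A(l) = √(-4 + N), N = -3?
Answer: -101676575/3 + 305029725*I*√7 ≈ -3.3892e+7 + 8.0703e+8*I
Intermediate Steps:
A(l) = I*√7 (A(l) = √(-4 - 3) = √(-7) = I*√7)
M(J) = -⅑ (M(J) = 1/(-9) = -⅑)
m(D) = -5*D - 5*I*√7 (m(D) = -5*(D + I*√7) = -5*D - 5*I*√7)
m(M(-3))*((-3899 + 7006)*(-10903 - 8732)) = (-5*(-⅑) - 5*I*√7)*((-3899 + 7006)*(-10903 - 8732)) = (5/9 - 5*I*√7)*(3107*(-19635)) = (5/9 - 5*I*√7)*(-61005945) = -101676575/3 + 305029725*I*√7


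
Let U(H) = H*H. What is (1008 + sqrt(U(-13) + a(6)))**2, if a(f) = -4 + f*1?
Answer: 1016235 + 6048*sqrt(19) ≈ 1.0426e+6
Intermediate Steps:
U(H) = H**2
a(f) = -4 + f
(1008 + sqrt(U(-13) + a(6)))**2 = (1008 + sqrt((-13)**2 + (-4 + 6)))**2 = (1008 + sqrt(169 + 2))**2 = (1008 + sqrt(171))**2 = (1008 + 3*sqrt(19))**2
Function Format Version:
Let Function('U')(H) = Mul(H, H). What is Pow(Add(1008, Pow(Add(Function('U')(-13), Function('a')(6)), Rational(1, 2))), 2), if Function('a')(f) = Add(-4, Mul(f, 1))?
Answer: Add(1016235, Mul(6048, Pow(19, Rational(1, 2)))) ≈ 1.0426e+6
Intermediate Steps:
Function('U')(H) = Pow(H, 2)
Function('a')(f) = Add(-4, f)
Pow(Add(1008, Pow(Add(Function('U')(-13), Function('a')(6)), Rational(1, 2))), 2) = Pow(Add(1008, Pow(Add(Pow(-13, 2), Add(-4, 6)), Rational(1, 2))), 2) = Pow(Add(1008, Pow(Add(169, 2), Rational(1, 2))), 2) = Pow(Add(1008, Pow(171, Rational(1, 2))), 2) = Pow(Add(1008, Mul(3, Pow(19, Rational(1, 2)))), 2)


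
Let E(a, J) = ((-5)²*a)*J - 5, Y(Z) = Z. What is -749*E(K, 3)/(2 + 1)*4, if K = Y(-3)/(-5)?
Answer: -119840/3 ≈ -39947.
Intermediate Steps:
K = ⅗ (K = -3/(-5) = -3*(-⅕) = ⅗ ≈ 0.60000)
E(a, J) = -5 + 25*J*a (E(a, J) = (25*a)*J - 5 = 25*J*a - 5 = -5 + 25*J*a)
-749*E(K, 3)/(2 + 1)*4 = -749*(-5 + 25*3*(⅗))/(2 + 1)*4 = -749*(-5 + 45)/3*4 = -749*40*(⅓)*4 = -29960*4/3 = -749*160/3 = -119840/3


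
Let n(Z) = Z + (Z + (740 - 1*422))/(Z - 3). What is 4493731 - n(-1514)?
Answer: 6819285469/1517 ≈ 4.4952e+6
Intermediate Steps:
n(Z) = Z + (318 + Z)/(-3 + Z) (n(Z) = Z + (Z + (740 - 422))/(-3 + Z) = Z + (Z + 318)/(-3 + Z) = Z + (318 + Z)/(-3 + Z))
4493731 - n(-1514) = 4493731 - (318 + (-1514)² - 2*(-1514))/(-3 - 1514) = 4493731 - (318 + 2292196 + 3028)/(-1517) = 4493731 - (-1)*2295542/1517 = 4493731 - 1*(-2295542/1517) = 4493731 + 2295542/1517 = 6819285469/1517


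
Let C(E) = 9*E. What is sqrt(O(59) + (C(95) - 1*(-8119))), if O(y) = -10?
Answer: 6*sqrt(249) ≈ 94.678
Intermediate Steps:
sqrt(O(59) + (C(95) - 1*(-8119))) = sqrt(-10 + (9*95 - 1*(-8119))) = sqrt(-10 + (855 + 8119)) = sqrt(-10 + 8974) = sqrt(8964) = 6*sqrt(249)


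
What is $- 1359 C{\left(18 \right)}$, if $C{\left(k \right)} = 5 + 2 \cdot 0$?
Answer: $-6795$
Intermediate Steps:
$C{\left(k \right)} = 5$ ($C{\left(k \right)} = 5 + 0 = 5$)
$- 1359 C{\left(18 \right)} = \left(-1359\right) 5 = -6795$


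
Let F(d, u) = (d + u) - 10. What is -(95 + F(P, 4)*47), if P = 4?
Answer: -1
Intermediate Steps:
F(d, u) = -10 + d + u
-(95 + F(P, 4)*47) = -(95 + (-10 + 4 + 4)*47) = -(95 - 2*47) = -(95 - 94) = -1*1 = -1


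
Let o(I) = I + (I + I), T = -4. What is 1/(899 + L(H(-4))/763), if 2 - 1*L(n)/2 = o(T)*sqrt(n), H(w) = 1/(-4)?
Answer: 174457661/156838351875 - 3052*I/156838351875 ≈ 0.0011123 - 1.946e-8*I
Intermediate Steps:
H(w) = -1/4
o(I) = 3*I (o(I) = I + 2*I = 3*I)
L(n) = 4 + 24*sqrt(n) (L(n) = 4 - 2*3*(-4)*sqrt(n) = 4 - (-24)*sqrt(n) = 4 + 24*sqrt(n))
1/(899 + L(H(-4))/763) = 1/(899 + (4 + 24*sqrt(-1/4))/763) = 1/(899 + (4 + 24*(I/2))*(1/763)) = 1/(899 + (4 + 12*I)*(1/763)) = 1/(899 + (4/763 + 12*I/763)) = 1/(685941/763 + 12*I/763) = 582169*(685941/763 - 12*I/763)/470515055625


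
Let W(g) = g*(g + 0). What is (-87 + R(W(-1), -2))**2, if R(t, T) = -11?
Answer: 9604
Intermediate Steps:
W(g) = g**2 (W(g) = g*g = g**2)
(-87 + R(W(-1), -2))**2 = (-87 - 11)**2 = (-98)**2 = 9604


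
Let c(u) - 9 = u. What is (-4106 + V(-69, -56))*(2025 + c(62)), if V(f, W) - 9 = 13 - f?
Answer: -8415440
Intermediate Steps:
c(u) = 9 + u
V(f, W) = 22 - f (V(f, W) = 9 + (13 - f) = 22 - f)
(-4106 + V(-69, -56))*(2025 + c(62)) = (-4106 + (22 - 1*(-69)))*(2025 + (9 + 62)) = (-4106 + (22 + 69))*(2025 + 71) = (-4106 + 91)*2096 = -4015*2096 = -8415440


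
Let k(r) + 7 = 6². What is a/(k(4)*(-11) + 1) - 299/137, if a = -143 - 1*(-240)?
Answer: -108371/43566 ≈ -2.4875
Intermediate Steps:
k(r) = 29 (k(r) = -7 + 6² = -7 + 36 = 29)
a = 97 (a = -143 + 240 = 97)
a/(k(4)*(-11) + 1) - 299/137 = 97/(29*(-11) + 1) - 299/137 = 97/(-319 + 1) - 299*1/137 = 97/(-318) - 299/137 = 97*(-1/318) - 299/137 = -97/318 - 299/137 = -108371/43566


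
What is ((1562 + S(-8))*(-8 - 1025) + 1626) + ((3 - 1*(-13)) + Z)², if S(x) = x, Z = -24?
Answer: -1603592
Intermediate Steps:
((1562 + S(-8))*(-8 - 1025) + 1626) + ((3 - 1*(-13)) + Z)² = ((1562 - 8)*(-8 - 1025) + 1626) + ((3 - 1*(-13)) - 24)² = (1554*(-1033) + 1626) + ((3 + 13) - 24)² = (-1605282 + 1626) + (16 - 24)² = -1603656 + (-8)² = -1603656 + 64 = -1603592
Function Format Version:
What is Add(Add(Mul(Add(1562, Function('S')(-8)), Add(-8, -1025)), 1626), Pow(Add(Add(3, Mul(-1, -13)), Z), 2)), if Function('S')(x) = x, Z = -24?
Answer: -1603592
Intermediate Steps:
Add(Add(Mul(Add(1562, Function('S')(-8)), Add(-8, -1025)), 1626), Pow(Add(Add(3, Mul(-1, -13)), Z), 2)) = Add(Add(Mul(Add(1562, -8), Add(-8, -1025)), 1626), Pow(Add(Add(3, Mul(-1, -13)), -24), 2)) = Add(Add(Mul(1554, -1033), 1626), Pow(Add(Add(3, 13), -24), 2)) = Add(Add(-1605282, 1626), Pow(Add(16, -24), 2)) = Add(-1603656, Pow(-8, 2)) = Add(-1603656, 64) = -1603592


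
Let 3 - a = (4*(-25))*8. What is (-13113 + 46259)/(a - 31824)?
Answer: -33146/31021 ≈ -1.0685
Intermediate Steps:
a = 803 (a = 3 - 4*(-25)*8 = 3 - (-100)*8 = 3 - 1*(-800) = 3 + 800 = 803)
(-13113 + 46259)/(a - 31824) = (-13113 + 46259)/(803 - 31824) = 33146/(-31021) = 33146*(-1/31021) = -33146/31021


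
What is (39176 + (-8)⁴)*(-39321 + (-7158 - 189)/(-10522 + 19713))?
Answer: -15638788904976/9191 ≈ -1.7015e+9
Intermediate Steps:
(39176 + (-8)⁴)*(-39321 + (-7158 - 189)/(-10522 + 19713)) = (39176 + 4096)*(-39321 - 7347/9191) = 43272*(-39321 - 7347*1/9191) = 43272*(-39321 - 7347/9191) = 43272*(-361406658/9191) = -15638788904976/9191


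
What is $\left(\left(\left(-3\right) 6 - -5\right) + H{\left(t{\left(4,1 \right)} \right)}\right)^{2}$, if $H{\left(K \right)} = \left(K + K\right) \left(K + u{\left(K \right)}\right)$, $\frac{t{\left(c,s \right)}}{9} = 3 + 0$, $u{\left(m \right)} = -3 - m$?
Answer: $30625$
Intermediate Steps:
$t{\left(c,s \right)} = 27$ ($t{\left(c,s \right)} = 9 \left(3 + 0\right) = 9 \cdot 3 = 27$)
$H{\left(K \right)} = - 6 K$ ($H{\left(K \right)} = \left(K + K\right) \left(K - \left(3 + K\right)\right) = 2 K \left(-3\right) = - 6 K$)
$\left(\left(\left(-3\right) 6 - -5\right) + H{\left(t{\left(4,1 \right)} \right)}\right)^{2} = \left(\left(\left(-3\right) 6 - -5\right) - 162\right)^{2} = \left(\left(-18 + 5\right) - 162\right)^{2} = \left(-13 - 162\right)^{2} = \left(-175\right)^{2} = 30625$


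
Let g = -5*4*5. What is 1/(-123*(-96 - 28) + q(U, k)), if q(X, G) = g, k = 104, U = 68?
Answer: 1/15152 ≈ 6.5998e-5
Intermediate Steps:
g = -100 (g = -20*5 = -100)
q(X, G) = -100
1/(-123*(-96 - 28) + q(U, k)) = 1/(-123*(-96 - 28) - 100) = 1/(-123*(-124) - 100) = 1/(-1*(-15252) - 100) = 1/(15252 - 100) = 1/15152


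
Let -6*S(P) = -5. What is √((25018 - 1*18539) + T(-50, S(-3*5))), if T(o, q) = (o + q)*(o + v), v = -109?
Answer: 9*√706/2 ≈ 119.57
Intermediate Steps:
S(P) = ⅚ (S(P) = -⅙*(-5) = ⅚)
T(o, q) = (-109 + o)*(o + q) (T(o, q) = (o + q)*(o - 109) = (o + q)*(-109 + o) = (-109 + o)*(o + q))
√((25018 - 1*18539) + T(-50, S(-3*5))) = √((25018 - 1*18539) + ((-50)² - 109*(-50) - 109*⅚ - 50*⅚)) = √((25018 - 18539) + (2500 + 5450 - 545/6 - 125/3)) = √(6479 + 15635/2) = √(28593/2) = 9*√706/2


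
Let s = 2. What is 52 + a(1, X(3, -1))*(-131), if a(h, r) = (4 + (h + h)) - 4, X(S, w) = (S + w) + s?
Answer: -210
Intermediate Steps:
X(S, w) = 2 + S + w (X(S, w) = (S + w) + 2 = 2 + S + w)
a(h, r) = 2*h (a(h, r) = (4 + 2*h) - 4 = 2*h)
52 + a(1, X(3, -1))*(-131) = 52 + (2*1)*(-131) = 52 + 2*(-131) = 52 - 262 = -210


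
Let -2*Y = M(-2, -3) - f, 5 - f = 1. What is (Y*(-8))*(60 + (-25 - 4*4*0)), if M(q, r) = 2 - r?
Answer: 140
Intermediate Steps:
f = 4 (f = 5 - 1*1 = 5 - 1 = 4)
Y = -½ (Y = -((2 - 1*(-3)) - 1*4)/2 = -((2 + 3) - 4)/2 = -(5 - 4)/2 = -½*1 = -½ ≈ -0.50000)
(Y*(-8))*(60 + (-25 - 4*4*0)) = (-½*(-8))*(60 + (-25 - 4*4*0)) = 4*(60 + (-25 - 16*0)) = 4*(60 + (-25 + 0)) = 4*(60 - 25) = 4*35 = 140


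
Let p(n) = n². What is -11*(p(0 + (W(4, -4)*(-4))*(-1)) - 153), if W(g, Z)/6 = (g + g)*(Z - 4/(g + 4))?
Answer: -8209773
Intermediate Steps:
W(g, Z) = 12*g*(Z - 4/(4 + g)) (W(g, Z) = 6*((g + g)*(Z - 4/(g + 4))) = 6*((2*g)*(Z - 4/(4 + g))) = 6*(2*g*(Z - 4/(4 + g))) = 12*g*(Z - 4/(4 + g)))
-11*(p(0 + (W(4, -4)*(-4))*(-1)) - 153) = -11*((0 + ((12*4*(-4 + 4*(-4) - 4*4)/(4 + 4))*(-4))*(-1))² - 153) = -11*((0 + ((12*4*(-4 - 16 - 16)/8)*(-4))*(-1))² - 153) = -11*((0 + ((12*4*(⅛)*(-36))*(-4))*(-1))² - 153) = -11*((0 - 216*(-4)*(-1))² - 153) = -11*((0 + 864*(-1))² - 153) = -11*((0 - 864)² - 153) = -11*((-864)² - 153) = -11*(746496 - 153) = -11*746343 = -8209773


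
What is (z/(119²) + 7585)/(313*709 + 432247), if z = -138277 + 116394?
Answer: 53694651/4631808202 ≈ 0.011593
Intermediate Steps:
z = -21883
(z/(119²) + 7585)/(313*709 + 432247) = (-21883/(119²) + 7585)/(313*709 + 432247) = (-21883/14161 + 7585)/(221917 + 432247) = (-21883*1/14161 + 7585)/654164 = (-21883/14161 + 7585)*(1/654164) = (107389302/14161)*(1/654164) = 53694651/4631808202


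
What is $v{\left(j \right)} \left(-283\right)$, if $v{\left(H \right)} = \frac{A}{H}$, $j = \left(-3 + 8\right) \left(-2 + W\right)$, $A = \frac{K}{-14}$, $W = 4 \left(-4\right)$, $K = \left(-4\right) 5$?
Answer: $\frac{283}{63} \approx 4.4921$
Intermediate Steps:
$K = -20$
$W = -16$
$A = \frac{10}{7}$ ($A = - \frac{20}{-14} = \left(-20\right) \left(- \frac{1}{14}\right) = \frac{10}{7} \approx 1.4286$)
$j = -90$ ($j = \left(-3 + 8\right) \left(-2 - 16\right) = 5 \left(-18\right) = -90$)
$v{\left(H \right)} = \frac{10}{7 H}$
$v{\left(j \right)} \left(-283\right) = \frac{10}{7 \left(-90\right)} \left(-283\right) = \frac{10}{7} \left(- \frac{1}{90}\right) \left(-283\right) = \left(- \frac{1}{63}\right) \left(-283\right) = \frac{283}{63}$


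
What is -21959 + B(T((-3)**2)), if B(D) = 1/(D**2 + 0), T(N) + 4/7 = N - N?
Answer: -351295/16 ≈ -21956.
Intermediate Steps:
T(N) = -4/7 (T(N) = -4/7 + (N - N) = -4/7 + 0 = -4/7)
B(D) = D**(-2) (B(D) = 1/(D**2) = D**(-2))
-21959 + B(T((-3)**2)) = -21959 + (-4/7)**(-2) = -21959 + 49/16 = -351295/16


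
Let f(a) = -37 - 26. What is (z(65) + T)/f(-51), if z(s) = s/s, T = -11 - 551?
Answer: 187/21 ≈ 8.9048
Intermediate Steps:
f(a) = -63
T = -562
z(s) = 1
(z(65) + T)/f(-51) = (1 - 562)/(-63) = -561*(-1/63) = 187/21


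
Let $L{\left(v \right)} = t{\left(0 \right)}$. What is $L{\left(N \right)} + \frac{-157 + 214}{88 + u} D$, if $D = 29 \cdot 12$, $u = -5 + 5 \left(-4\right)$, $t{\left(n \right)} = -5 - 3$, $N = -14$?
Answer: $\frac{2148}{7} \approx 306.86$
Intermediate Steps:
$t{\left(n \right)} = -8$ ($t{\left(n \right)} = -5 - 3 = -8$)
$u = -25$ ($u = -5 - 20 = -25$)
$L{\left(v \right)} = -8$
$D = 348$
$L{\left(N \right)} + \frac{-157 + 214}{88 + u} D = -8 + \frac{-157 + 214}{88 - 25} \cdot 348 = -8 + \frac{57}{63} \cdot 348 = -8 + 57 \cdot \frac{1}{63} \cdot 348 = -8 + \frac{19}{21} \cdot 348 = -8 + \frac{2204}{7} = \frac{2148}{7}$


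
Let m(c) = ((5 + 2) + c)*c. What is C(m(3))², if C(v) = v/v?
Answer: 1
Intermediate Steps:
m(c) = c*(7 + c) (m(c) = (7 + c)*c = c*(7 + c))
C(v) = 1
C(m(3))² = 1² = 1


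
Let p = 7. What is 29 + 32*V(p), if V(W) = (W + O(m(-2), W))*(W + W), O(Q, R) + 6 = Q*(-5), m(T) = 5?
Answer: -10723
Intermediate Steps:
O(Q, R) = -6 - 5*Q (O(Q, R) = -6 + Q*(-5) = -6 - 5*Q)
V(W) = 2*W*(-31 + W) (V(W) = (W + (-6 - 5*5))*(W + W) = (W + (-6 - 25))*(2*W) = (W - 31)*(2*W) = (-31 + W)*(2*W) = 2*W*(-31 + W))
29 + 32*V(p) = 29 + 32*(2*7*(-31 + 7)) = 29 + 32*(2*7*(-24)) = 29 + 32*(-336) = 29 - 10752 = -10723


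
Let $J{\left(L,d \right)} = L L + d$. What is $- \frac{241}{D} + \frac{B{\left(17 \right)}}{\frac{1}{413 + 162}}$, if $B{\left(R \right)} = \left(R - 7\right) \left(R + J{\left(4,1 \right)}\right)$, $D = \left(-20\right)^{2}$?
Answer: $\frac{78199759}{400} \approx 1.955 \cdot 10^{5}$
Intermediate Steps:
$D = 400$
$J{\left(L,d \right)} = d + L^{2}$ ($J{\left(L,d \right)} = L^{2} + d = d + L^{2}$)
$B{\left(R \right)} = \left(-7 + R\right) \left(17 + R\right)$ ($B{\left(R \right)} = \left(R - 7\right) \left(R + \left(1 + 4^{2}\right)\right) = \left(-7 + R\right) \left(R + \left(1 + 16\right)\right) = \left(-7 + R\right) \left(R + 17\right) = \left(-7 + R\right) \left(17 + R\right)$)
$- \frac{241}{D} + \frac{B{\left(17 \right)}}{\frac{1}{413 + 162}} = - \frac{241}{400} + \frac{-119 + 17^{2} + 10 \cdot 17}{\frac{1}{413 + 162}} = \left(-241\right) \frac{1}{400} + \frac{-119 + 289 + 170}{\frac{1}{575}} = - \frac{241}{400} + 340 \frac{1}{\frac{1}{575}} = - \frac{241}{400} + 340 \cdot 575 = - \frac{241}{400} + 195500 = \frac{78199759}{400}$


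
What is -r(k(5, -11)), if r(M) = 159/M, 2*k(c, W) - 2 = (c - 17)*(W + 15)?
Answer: 159/23 ≈ 6.9130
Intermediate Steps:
k(c, W) = 1 + (-17 + c)*(15 + W)/2 (k(c, W) = 1 + ((c - 17)*(W + 15))/2 = 1 + ((-17 + c)*(15 + W))/2 = 1 + (-17 + c)*(15 + W)/2)
-r(k(5, -11)) = -159/(-253/2 - 17/2*(-11) + (15/2)*5 + (½)*(-11)*5) = -159/(-253/2 + 187/2 + 75/2 - 55/2) = -159/(-23) = -159*(-1)/23 = -1*(-159/23) = 159/23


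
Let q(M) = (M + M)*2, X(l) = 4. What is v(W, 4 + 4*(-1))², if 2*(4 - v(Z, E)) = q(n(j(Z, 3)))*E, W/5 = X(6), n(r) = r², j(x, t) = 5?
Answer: 16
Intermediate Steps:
q(M) = 4*M (q(M) = (2*M)*2 = 4*M)
W = 20 (W = 5*4 = 20)
v(Z, E) = 4 - 50*E (v(Z, E) = 4 - 4*5²*E/2 = 4 - 4*25*E/2 = 4 - 50*E)
v(W, 4 + 4*(-1))² = (4 - 50*(4 + 4*(-1)))² = (4 - 50*(4 - 4))² = (4 - 50*0)² = (4 + 0)² = 4² = 16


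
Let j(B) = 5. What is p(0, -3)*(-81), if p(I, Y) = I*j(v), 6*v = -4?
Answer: 0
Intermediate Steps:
v = -2/3 (v = (1/6)*(-4) = -2/3 ≈ -0.66667)
p(I, Y) = 5*I (p(I, Y) = I*5 = 5*I)
p(0, -3)*(-81) = (5*0)*(-81) = 0*(-81) = 0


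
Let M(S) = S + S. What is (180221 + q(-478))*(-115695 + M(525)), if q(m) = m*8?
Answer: -20223034065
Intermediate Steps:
q(m) = 8*m
M(S) = 2*S
(180221 + q(-478))*(-115695 + M(525)) = (180221 + 8*(-478))*(-115695 + 2*525) = (180221 - 3824)*(-115695 + 1050) = 176397*(-114645) = -20223034065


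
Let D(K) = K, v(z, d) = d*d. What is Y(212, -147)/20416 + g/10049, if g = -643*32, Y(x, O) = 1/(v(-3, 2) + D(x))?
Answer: -90737187007/44314642944 ≈ -2.0476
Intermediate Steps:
v(z, d) = d²
Y(x, O) = 1/(4 + x) (Y(x, O) = 1/(2² + x) = 1/(4 + x))
g = -20576
Y(212, -147)/20416 + g/10049 = 1/((4 + 212)*20416) - 20576/10049 = (1/20416)/216 - 20576*1/10049 = (1/216)*(1/20416) - 20576/10049 = 1/4409856 - 20576/10049 = -90737187007/44314642944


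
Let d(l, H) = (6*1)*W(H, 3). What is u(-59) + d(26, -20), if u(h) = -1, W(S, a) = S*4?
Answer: -481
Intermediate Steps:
W(S, a) = 4*S
d(l, H) = 24*H (d(l, H) = (6*1)*(4*H) = 6*(4*H) = 24*H)
u(-59) + d(26, -20) = -1 + 24*(-20) = -1 - 480 = -481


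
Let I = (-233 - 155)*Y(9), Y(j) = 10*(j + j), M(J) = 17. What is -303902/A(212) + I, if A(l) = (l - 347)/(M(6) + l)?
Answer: 60165158/135 ≈ 4.4567e+5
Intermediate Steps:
Y(j) = 20*j (Y(j) = 10*(2*j) = 20*j)
A(l) = (-347 + l)/(17 + l) (A(l) = (l - 347)/(17 + l) = (-347 + l)/(17 + l))
I = -69840 (I = (-233 - 155)*(20*9) = -388*180 = -69840)
-303902/A(212) + I = -303902*(17 + 212)/(-347 + 212) - 69840 = -303902/(-135/229) - 69840 = -303902*(-229/135) - 69840 = 69593558/135 - 69840 = 60165158/135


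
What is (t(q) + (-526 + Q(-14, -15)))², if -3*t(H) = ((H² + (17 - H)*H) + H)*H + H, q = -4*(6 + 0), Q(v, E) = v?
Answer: 15904144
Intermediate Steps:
q = -24 (q = -4*6 = -24)
t(H) = -H/3 - H*(H + H² + H*(17 - H))/3 (t(H) = -(((H² + (17 - H)*H) + H)*H + H)/3 = -(((H² + H*(17 - H)) + H)*H + H)/3 = -((H + H² + H*(17 - H))*H + H)/3 = -(H*(H + H² + H*(17 - H)) + H)/3 = -(H + H*(H + H² + H*(17 - H)))/3 = -H/3 - H*(H + H² + H*(17 - H))/3)
(t(q) + (-526 + Q(-14, -15)))² = (-⅓*(-24)*(1 + 18*(-24)) + (-526 - 14))² = (-⅓*(-24)*(1 - 432) - 540)² = (-⅓*(-24)*(-431) - 540)² = (-3448 - 540)² = (-3988)² = 15904144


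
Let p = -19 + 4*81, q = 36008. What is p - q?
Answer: -35703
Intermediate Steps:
p = 305 (p = -19 + 324 = 305)
p - q = 305 - 1*36008 = 305 - 36008 = -35703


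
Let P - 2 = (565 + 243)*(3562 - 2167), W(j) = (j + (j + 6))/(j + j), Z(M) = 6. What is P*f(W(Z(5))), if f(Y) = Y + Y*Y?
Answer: 8453715/2 ≈ 4.2269e+6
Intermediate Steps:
W(j) = (6 + 2*j)/(2*j) (W(j) = (j + (6 + j))/((2*j)) = (6 + 2*j)*(1/(2*j)) = (6 + 2*j)/(2*j))
f(Y) = Y + Y²
P = 1127162 (P = 2 + (565 + 243)*(3562 - 2167) = 2 + 808*1395 = 2 + 1127160 = 1127162)
P*f(W(Z(5))) = 1127162*(((3 + 6)/6)*(1 + (3 + 6)/6)) = 1127162*(((⅙)*9)*(1 + (⅙)*9)) = 1127162*(3*(1 + 3/2)/2) = 1127162*((3/2)*(5/2)) = 1127162*(15/4) = 8453715/2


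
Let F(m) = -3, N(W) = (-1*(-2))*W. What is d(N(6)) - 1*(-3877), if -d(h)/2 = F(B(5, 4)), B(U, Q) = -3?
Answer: 3883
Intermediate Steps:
N(W) = 2*W
d(h) = 6 (d(h) = -2*(-3) = 6)
d(N(6)) - 1*(-3877) = 6 - 1*(-3877) = 6 + 3877 = 3883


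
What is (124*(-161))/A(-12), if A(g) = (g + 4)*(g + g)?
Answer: -4991/48 ≈ -103.98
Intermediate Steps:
A(g) = 2*g*(4 + g) (A(g) = (4 + g)*(2*g) = 2*g*(4 + g))
(124*(-161))/A(-12) = (124*(-161))/((2*(-12)*(4 - 12))) = -19964/(2*(-12)*(-8)) = -19964/192 = -19964*1/192 = -4991/48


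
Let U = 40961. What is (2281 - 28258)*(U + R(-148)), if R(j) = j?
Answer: -1060199301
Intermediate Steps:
(2281 - 28258)*(U + R(-148)) = (2281 - 28258)*(40961 - 148) = -25977*40813 = -1060199301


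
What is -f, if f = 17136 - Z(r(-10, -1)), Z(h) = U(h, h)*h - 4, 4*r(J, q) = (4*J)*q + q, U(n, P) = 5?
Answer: -68365/4 ≈ -17091.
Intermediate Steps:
r(J, q) = q/4 + J*q (r(J, q) = ((4*J)*q + q)/4 = (4*J*q + q)/4 = (q + 4*J*q)/4 = q/4 + J*q)
Z(h) = -4 + 5*h (Z(h) = 5*h - 4 = -4 + 5*h)
f = 68365/4 (f = 17136 - (-4 + 5*(-(¼ - 10))) = 17136 - (-4 + 5*(-1*(-39/4))) = 17136 - (-4 + 5*(39/4)) = 17136 - (-4 + 195/4) = 17136 - 1*179/4 = 17136 - 179/4 = 68365/4 ≈ 17091.)
-f = -1*68365/4 = -68365/4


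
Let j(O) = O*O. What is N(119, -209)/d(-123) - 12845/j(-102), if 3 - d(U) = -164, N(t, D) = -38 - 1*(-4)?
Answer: -2498851/1737468 ≈ -1.4382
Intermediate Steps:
N(t, D) = -34 (N(t, D) = -38 + 4 = -34)
d(U) = 167 (d(U) = 3 - 1*(-164) = 3 + 164 = 167)
j(O) = O**2
N(119, -209)/d(-123) - 12845/j(-102) = -34/167 - 12845/((-102)**2) = -34*1/167 - 12845/10404 = -34/167 - 12845*1/10404 = -34/167 - 12845/10404 = -2498851/1737468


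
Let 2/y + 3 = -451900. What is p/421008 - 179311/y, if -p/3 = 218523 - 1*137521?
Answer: 2842897878136471/70168 ≈ 4.0516e+10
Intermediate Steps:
y = -2/451903 (y = 2/(-3 - 451900) = 2/(-451903) = 2*(-1/451903) = -2/451903 ≈ -4.4257e-6)
p = -243006 (p = -3*(218523 - 1*137521) = -3*(218523 - 137521) = -3*81002 = -243006)
p/421008 - 179311/y = -243006/421008 - 179311/(-2/451903) = -243006*1/421008 - 179311*(-451903/2) = -40501/70168 + 81031178833/2 = 2842897878136471/70168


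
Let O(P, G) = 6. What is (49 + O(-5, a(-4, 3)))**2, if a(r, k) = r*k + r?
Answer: 3025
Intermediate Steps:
a(r, k) = r + k*r (a(r, k) = k*r + r = r + k*r)
(49 + O(-5, a(-4, 3)))**2 = (49 + 6)**2 = 55**2 = 3025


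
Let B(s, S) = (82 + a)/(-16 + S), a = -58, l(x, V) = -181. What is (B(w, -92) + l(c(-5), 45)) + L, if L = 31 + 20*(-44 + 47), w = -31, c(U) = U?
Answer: -812/9 ≈ -90.222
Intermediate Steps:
B(s, S) = 24/(-16 + S) (B(s, S) = (82 - 58)/(-16 + S) = 24/(-16 + S))
L = 91 (L = 31 + 20*3 = 31 + 60 = 91)
(B(w, -92) + l(c(-5), 45)) + L = (24/(-16 - 92) - 181) + 91 = (24/(-108) - 181) + 91 = (24*(-1/108) - 181) + 91 = (-2/9 - 181) + 91 = -1631/9 + 91 = -812/9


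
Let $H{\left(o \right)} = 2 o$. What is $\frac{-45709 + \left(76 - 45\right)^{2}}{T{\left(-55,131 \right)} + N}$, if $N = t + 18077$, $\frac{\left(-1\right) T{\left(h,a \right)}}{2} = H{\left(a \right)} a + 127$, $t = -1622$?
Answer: $\frac{4972}{5827} \approx 0.85327$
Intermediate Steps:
$T{\left(h,a \right)} = -254 - 4 a^{2}$ ($T{\left(h,a \right)} = - 2 \left(2 a a + 127\right) = - 2 \left(2 a^{2} + 127\right) = - 2 \left(127 + 2 a^{2}\right) = -254 - 4 a^{2}$)
$N = 16455$ ($N = -1622 + 18077 = 16455$)
$\frac{-45709 + \left(76 - 45\right)^{2}}{T{\left(-55,131 \right)} + N} = \frac{-45709 + \left(76 - 45\right)^{2}}{\left(-254 - 4 \cdot 131^{2}\right) + 16455} = \frac{-45709 + 31^{2}}{\left(-254 - 68644\right) + 16455} = \frac{-45709 + 961}{\left(-254 - 68644\right) + 16455} = - \frac{44748}{-68898 + 16455} = - \frac{44748}{-52443} = \left(-44748\right) \left(- \frac{1}{52443}\right) = \frac{4972}{5827}$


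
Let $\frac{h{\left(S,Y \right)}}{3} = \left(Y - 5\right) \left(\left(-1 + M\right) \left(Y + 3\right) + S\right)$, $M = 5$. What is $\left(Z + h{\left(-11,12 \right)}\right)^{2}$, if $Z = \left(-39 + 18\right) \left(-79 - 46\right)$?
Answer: $13351716$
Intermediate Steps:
$Z = 2625$ ($Z = \left(-21\right) \left(-125\right) = 2625$)
$h{\left(S,Y \right)} = 3 \left(-5 + Y\right) \left(12 + S + 4 Y\right)$ ($h{\left(S,Y \right)} = 3 \left(Y - 5\right) \left(\left(-1 + 5\right) \left(Y + 3\right) + S\right) = 3 \left(-5 + Y\right) \left(4 \left(3 + Y\right) + S\right) = 3 \left(-5 + Y\right) \left(\left(12 + 4 Y\right) + S\right) = 3 \left(-5 + Y\right) \left(12 + S + 4 Y\right)$)
$\left(Z + h{\left(-11,12 \right)}\right)^{2} = \left(2625 - \left(303 - 1728 + 396\right)\right)^{2} = \left(2625 - -1029\right)^{2} = \left(2625 + 1029\right)^{2} = 3654^{2} = 13351716$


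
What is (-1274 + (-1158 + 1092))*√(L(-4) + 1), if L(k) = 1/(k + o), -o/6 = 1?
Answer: -402*√10 ≈ -1271.2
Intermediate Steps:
o = -6 (o = -6*1 = -6)
L(k) = 1/(-6 + k) (L(k) = 1/(k - 6) = 1/(-6 + k))
(-1274 + (-1158 + 1092))*√(L(-4) + 1) = (-1274 + (-1158 + 1092))*√(1/(-6 - 4) + 1) = (-1274 - 66)*√(1/(-10) + 1) = -1340*√(-⅒ + 1) = -402*√10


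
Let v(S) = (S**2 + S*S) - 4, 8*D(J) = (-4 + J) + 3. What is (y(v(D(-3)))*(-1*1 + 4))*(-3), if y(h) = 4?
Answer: -36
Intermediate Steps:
D(J) = -1/8 + J/8 (D(J) = ((-4 + J) + 3)/8 = (-1 + J)/8 = -1/8 + J/8)
v(S) = -4 + 2*S**2 (v(S) = (S**2 + S**2) - 4 = 2*S**2 - 4 = -4 + 2*S**2)
(y(v(D(-3)))*(-1*1 + 4))*(-3) = (4*(-1*1 + 4))*(-3) = (4*(-1 + 4))*(-3) = (4*3)*(-3) = 12*(-3) = -36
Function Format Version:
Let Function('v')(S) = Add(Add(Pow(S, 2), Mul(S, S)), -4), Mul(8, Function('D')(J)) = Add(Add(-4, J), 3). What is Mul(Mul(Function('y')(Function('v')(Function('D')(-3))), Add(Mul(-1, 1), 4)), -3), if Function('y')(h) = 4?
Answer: -36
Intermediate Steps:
Function('D')(J) = Add(Rational(-1, 8), Mul(Rational(1, 8), J)) (Function('D')(J) = Mul(Rational(1, 8), Add(Add(-4, J), 3)) = Mul(Rational(1, 8), Add(-1, J)) = Add(Rational(-1, 8), Mul(Rational(1, 8), J)))
Function('v')(S) = Add(-4, Mul(2, Pow(S, 2))) (Function('v')(S) = Add(Add(Pow(S, 2), Pow(S, 2)), -4) = Add(Mul(2, Pow(S, 2)), -4) = Add(-4, Mul(2, Pow(S, 2))))
Mul(Mul(Function('y')(Function('v')(Function('D')(-3))), Add(Mul(-1, 1), 4)), -3) = Mul(Mul(4, Add(Mul(-1, 1), 4)), -3) = Mul(Mul(4, Add(-1, 4)), -3) = Mul(Mul(4, 3), -3) = Mul(12, -3) = -36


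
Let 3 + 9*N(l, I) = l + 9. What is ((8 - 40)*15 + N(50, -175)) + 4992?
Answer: 40664/9 ≈ 4518.2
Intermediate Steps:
N(l, I) = ⅔ + l/9 (N(l, I) = -⅓ + (l + 9)/9 = -⅓ + (9 + l)/9 = -⅓ + (1 + l/9) = ⅔ + l/9)
((8 - 40)*15 + N(50, -175)) + 4992 = ((8 - 40)*15 + (⅔ + (⅑)*50)) + 4992 = (-32*15 + (⅔ + 50/9)) + 4992 = (-480 + 56/9) + 4992 = -4264/9 + 4992 = 40664/9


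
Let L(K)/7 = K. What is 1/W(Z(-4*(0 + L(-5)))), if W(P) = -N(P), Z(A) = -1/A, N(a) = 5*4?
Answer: -1/20 ≈ -0.050000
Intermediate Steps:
L(K) = 7*K
N(a) = 20
W(P) = -20 (W(P) = -1*20 = -20)
1/W(Z(-4*(0 + L(-5)))) = 1/(-20) = -1/20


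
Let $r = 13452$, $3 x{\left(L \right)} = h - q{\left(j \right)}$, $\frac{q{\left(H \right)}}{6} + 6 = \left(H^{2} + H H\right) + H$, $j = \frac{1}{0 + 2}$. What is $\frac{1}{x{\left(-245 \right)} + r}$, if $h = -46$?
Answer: $\frac{3}{40340} \approx 7.4368 \cdot 10^{-5}$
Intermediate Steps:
$j = \frac{1}{2} \approx 0.5$
$q{\left(H \right)} = -36 + 6 H + 12 H^{2}$ ($q{\left(H \right)} = -36 + 6 \left(\left(H^{2} + H H\right) + H\right) = -36 + 6 \left(\left(H^{2} + H^{2}\right) + H\right) = -36 + 6 \left(2 H^{2} + H\right) = -36 + 6 \left(H + 2 H^{2}\right) = -36 + \left(6 H + 12 H^{2}\right) = -36 + 6 H + 12 H^{2}$)
$x{\left(L \right)} = - \frac{16}{3}$ ($x{\left(L \right)} = \frac{-46 - \left(-36 + 6 \cdot \frac{1}{2} + \frac{12}{4}\right)}{3} = \frac{-46 - \left(-36 + 3 + 12 \cdot \frac{1}{4}\right)}{3} = \frac{-46 - \left(-36 + 3 + 3\right)}{3} = \frac{-46 - -30}{3} = \frac{-46 + 30}{3} = \frac{1}{3} \left(-16\right) = - \frac{16}{3}$)
$\frac{1}{x{\left(-245 \right)} + r} = \frac{1}{- \frac{16}{3} + 13452} = \frac{1}{\frac{40340}{3}} = \frac{3}{40340}$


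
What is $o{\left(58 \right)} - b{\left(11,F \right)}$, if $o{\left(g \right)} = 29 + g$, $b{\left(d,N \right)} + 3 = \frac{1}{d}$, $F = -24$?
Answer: $\frac{989}{11} \approx 89.909$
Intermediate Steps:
$b{\left(d,N \right)} = -3 + \frac{1}{d}$
$o{\left(58 \right)} - b{\left(11,F \right)} = \left(29 + 58\right) - \left(-3 + \frac{1}{11}\right) = 87 - \left(-3 + \frac{1}{11}\right) = 87 - - \frac{32}{11} = 87 + \frac{32}{11} = \frac{989}{11}$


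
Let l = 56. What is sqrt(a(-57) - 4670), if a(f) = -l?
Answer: I*sqrt(4726) ≈ 68.746*I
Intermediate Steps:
a(f) = -56 (a(f) = -1*56 = -56)
sqrt(a(-57) - 4670) = sqrt(-56 - 4670) = sqrt(-4726) = I*sqrt(4726)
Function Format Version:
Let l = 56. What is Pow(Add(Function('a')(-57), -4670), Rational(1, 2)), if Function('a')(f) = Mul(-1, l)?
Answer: Mul(I, Pow(4726, Rational(1, 2))) ≈ Mul(68.746, I)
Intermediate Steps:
Function('a')(f) = -56 (Function('a')(f) = Mul(-1, 56) = -56)
Pow(Add(Function('a')(-57), -4670), Rational(1, 2)) = Pow(Add(-56, -4670), Rational(1, 2)) = Pow(-4726, Rational(1, 2)) = Mul(I, Pow(4726, Rational(1, 2)))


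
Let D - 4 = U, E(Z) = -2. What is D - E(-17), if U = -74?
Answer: -68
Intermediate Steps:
D = -70 (D = 4 - 74 = -70)
D - E(-17) = -70 - 1*(-2) = -70 + 2 = -68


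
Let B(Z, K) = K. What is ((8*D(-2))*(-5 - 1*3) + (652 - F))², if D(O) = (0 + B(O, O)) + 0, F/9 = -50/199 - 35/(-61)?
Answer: 88984979244225/147355321 ≈ 6.0388e+5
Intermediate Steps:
F = 35235/12139 (F = 9*(-50/199 - 35/(-61)) = 9*(-50*1/199 - 35*(-1/61)) = 9*(-50/199 + 35/61) = 9*(3915/12139) = 35235/12139 ≈ 2.9026)
D(O) = O (D(O) = (0 + O) + 0 = O + 0 = O)
((8*D(-2))*(-5 - 1*3) + (652 - F))² = ((8*(-2))*(-5 - 1*3) + (652 - 1*35235/12139))² = (-16*(-5 - 3) + (652 - 35235/12139))² = (-16*(-8) + 7879393/12139)² = (128 + 7879393/12139)² = (9433185/12139)² = 88984979244225/147355321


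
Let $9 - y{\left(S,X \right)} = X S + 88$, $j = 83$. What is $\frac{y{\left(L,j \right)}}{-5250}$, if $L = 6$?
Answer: $\frac{577}{5250} \approx 0.1099$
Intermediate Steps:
$y{\left(S,X \right)} = -79 - S X$ ($y{\left(S,X \right)} = 9 - \left(X S + 88\right) = 9 - \left(S X + 88\right) = 9 - \left(88 + S X\right) = -79 - S X$)
$\frac{y{\left(L,j \right)}}{-5250} = \frac{-79 - 6 \cdot 83}{-5250} = \left(-79 - 498\right) \left(- \frac{1}{5250}\right) = \left(-577\right) \left(- \frac{1}{5250}\right) = \frac{577}{5250}$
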